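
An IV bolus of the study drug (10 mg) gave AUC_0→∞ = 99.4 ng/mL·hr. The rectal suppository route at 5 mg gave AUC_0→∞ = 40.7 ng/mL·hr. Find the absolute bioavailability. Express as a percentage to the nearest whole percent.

F = 82%

F = (AUC_ev / D_ev) / (AUC_iv / D_iv)
  = (40.7/5) / (99.4/10)
  = 8.14 / 9.94 = 0.8189
  = 81.89%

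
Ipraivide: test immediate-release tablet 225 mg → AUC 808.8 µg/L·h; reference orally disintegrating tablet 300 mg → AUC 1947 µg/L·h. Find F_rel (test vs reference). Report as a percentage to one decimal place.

F_rel = (AUC_test/D_test) / (AUC_ref/D_ref)
      = (808.8/225) / (1947/300)
      = 3.59467 / 6.49 = 0.5539 = 55.39%

F_rel = 55.4%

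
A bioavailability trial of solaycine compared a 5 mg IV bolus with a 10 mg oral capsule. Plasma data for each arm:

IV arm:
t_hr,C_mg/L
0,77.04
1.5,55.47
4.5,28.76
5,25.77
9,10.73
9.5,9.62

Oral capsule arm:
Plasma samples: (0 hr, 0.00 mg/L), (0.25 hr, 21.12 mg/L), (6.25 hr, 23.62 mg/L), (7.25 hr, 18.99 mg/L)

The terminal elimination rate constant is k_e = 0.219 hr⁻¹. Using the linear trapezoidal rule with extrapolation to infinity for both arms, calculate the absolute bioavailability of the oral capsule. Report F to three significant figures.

Trapezoidal AUC_0→9.5 (IV):
  [0→1.5]: (77.04+55.47)/2 × 1.5 = 99.3825
  [1.5→4.5]: (55.47+28.76)/2 × 3 = 126.345
  [4.5→5]: (28.76+25.77)/2 × 0.5 = 13.6325
  [5→9]: (25.77+10.73)/2 × 4 = 73.0
  [9→9.5]: (10.73+9.62)/2 × 0.5 = 5.0875
  Sum = 317.4475 mg/L·hr
IV tail: 9.62/0.219 = 43.927; AUC_iv,0→∞ = 317.4475 + 43.927 = 361.3745 mg/L·hr
Trapezoidal AUC_0→7.25 (oral capsule):
  [0→0.25]: (0.00+21.12)/2 × 0.25 = 2.64
  [0.25→6.25]: (21.12+23.62)/2 × 6 = 134.22
  [6.25→7.25]: (23.62+18.99)/2 × 1 = 21.305
  Sum = 158.165 mg/L·hr
oral capsule tail: 18.99/0.219 = 86.712; AUC_ev,0→∞ = 158.165 + 86.712 = 244.877 mg/L·hr
F = (AUC_ev/D_ev)/(AUC_iv/D_iv) = (244.877/10)/(361.3745/5) = 24.4877/72.2749 = 0.3388

F = 0.339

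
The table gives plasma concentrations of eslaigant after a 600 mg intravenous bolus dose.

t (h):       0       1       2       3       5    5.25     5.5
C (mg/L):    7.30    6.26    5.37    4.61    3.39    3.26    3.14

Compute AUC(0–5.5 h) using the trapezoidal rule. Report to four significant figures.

AUC = 27.22 mg/L·h

Trapezoidal AUC_0→5.5:
  [0→1]: (7.30+6.26)/2 × 1 = 6.78
  [1→2]: (6.26+5.37)/2 × 1 = 5.815
  [2→3]: (5.37+4.61)/2 × 1 = 4.99
  [3→5]: (4.61+3.39)/2 × 2 = 8.0
  [5→5.25]: (3.39+3.26)/2 × 0.25 = 0.83125
  [5.25→5.5]: (3.26+3.14)/2 × 0.25 = 0.8
  Sum = 27.21625 mg/L·h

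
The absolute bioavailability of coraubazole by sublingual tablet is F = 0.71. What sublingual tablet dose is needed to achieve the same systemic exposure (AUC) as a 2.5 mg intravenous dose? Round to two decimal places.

For equal systemic exposure: F × D_ev = D_iv
D_ev = D_iv / F = 2.5 / 0.71 = 3.52113 mg

D_sublingual = 3.52 mg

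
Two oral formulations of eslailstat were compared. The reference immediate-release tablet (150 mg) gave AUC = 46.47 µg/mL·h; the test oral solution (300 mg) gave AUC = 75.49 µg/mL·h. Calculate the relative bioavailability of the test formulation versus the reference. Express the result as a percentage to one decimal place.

F_rel = (AUC_test/D_test) / (AUC_ref/D_ref)
      = (75.49/300) / (46.47/150)
      = 0.251633 / 0.3098 = 0.8122 = 81.22%

F_rel = 81.2%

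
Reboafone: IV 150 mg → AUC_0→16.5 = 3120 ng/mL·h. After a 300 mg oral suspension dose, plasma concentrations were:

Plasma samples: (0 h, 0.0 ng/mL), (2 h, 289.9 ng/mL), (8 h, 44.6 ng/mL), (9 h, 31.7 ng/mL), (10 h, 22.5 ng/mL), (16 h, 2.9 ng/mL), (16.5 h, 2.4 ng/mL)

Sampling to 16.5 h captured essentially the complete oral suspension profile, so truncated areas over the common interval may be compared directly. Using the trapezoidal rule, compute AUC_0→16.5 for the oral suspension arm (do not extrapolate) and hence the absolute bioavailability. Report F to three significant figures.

Trapezoidal AUC_0→16.5 (oral suspension):
  [0→2]: (0.0+289.9)/2 × 2 = 289.9
  [2→8]: (289.9+44.6)/2 × 6 = 1003.5
  [8→9]: (44.6+31.7)/2 × 1 = 38.15
  [9→10]: (31.7+22.5)/2 × 1 = 27.1
  [10→16]: (22.5+2.9)/2 × 6 = 76.2
  [16→16.5]: (2.9+2.4)/2 × 0.5 = 1.325
  Sum = 1436.175 ng/mL·h
F = (AUC_ev/D_ev)/(AUC_iv/D_iv) = (1436.175/300)/(3120/150) = 4.78725/20.8 = 0.2302

F = 0.230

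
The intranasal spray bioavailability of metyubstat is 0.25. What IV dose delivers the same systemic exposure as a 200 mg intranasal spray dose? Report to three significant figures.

D_iv = 50.0 mg

Systemic exposure from an extravascular dose = F × D_ev, so the equivalent IV dose is F × D_ev.
D_iv = F × D_ev = 0.25 × 200 = 50 mg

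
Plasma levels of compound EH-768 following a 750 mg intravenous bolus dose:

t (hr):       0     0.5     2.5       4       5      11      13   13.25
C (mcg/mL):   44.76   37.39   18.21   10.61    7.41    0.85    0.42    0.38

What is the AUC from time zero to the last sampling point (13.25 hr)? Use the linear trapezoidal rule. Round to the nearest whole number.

Trapezoidal AUC_0→13.25:
  [0→0.5]: (44.76+37.39)/2 × 0.5 = 20.5375
  [0.5→2.5]: (37.39+18.21)/2 × 2 = 55.6
  [2.5→4]: (18.21+10.61)/2 × 1.5 = 21.615
  [4→5]: (10.61+7.41)/2 × 1 = 9.01
  [5→11]: (7.41+0.85)/2 × 6 = 24.78
  [11→13]: (0.85+0.42)/2 × 2 = 1.27
  [13→13.25]: (0.42+0.38)/2 × 0.25 = 0.1
  Sum = 132.9125 mcg/mL·hr

AUC = 133 mcg/mL·hr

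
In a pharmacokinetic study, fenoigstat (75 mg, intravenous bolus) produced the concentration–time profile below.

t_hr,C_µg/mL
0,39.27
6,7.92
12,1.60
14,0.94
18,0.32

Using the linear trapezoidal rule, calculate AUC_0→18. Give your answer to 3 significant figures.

Trapezoidal AUC_0→18:
  [0→6]: (39.27+7.92)/2 × 6 = 141.57
  [6→12]: (7.92+1.60)/2 × 6 = 28.56
  [12→14]: (1.60+0.94)/2 × 2 = 2.54
  [14→18]: (0.94+0.32)/2 × 4 = 2.52
  Sum = 175.19 µg/mL·hr

AUC = 175 µg/mL·hr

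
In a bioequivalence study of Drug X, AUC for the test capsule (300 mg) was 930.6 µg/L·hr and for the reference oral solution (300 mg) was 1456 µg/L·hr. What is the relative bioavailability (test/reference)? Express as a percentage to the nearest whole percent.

F_rel = (AUC_test/D_test) / (AUC_ref/D_ref)
      = (930.6/300) / (1456/300)
      = 3.102 / 4.85333 = 0.6391 = 63.91%

F_rel = 64%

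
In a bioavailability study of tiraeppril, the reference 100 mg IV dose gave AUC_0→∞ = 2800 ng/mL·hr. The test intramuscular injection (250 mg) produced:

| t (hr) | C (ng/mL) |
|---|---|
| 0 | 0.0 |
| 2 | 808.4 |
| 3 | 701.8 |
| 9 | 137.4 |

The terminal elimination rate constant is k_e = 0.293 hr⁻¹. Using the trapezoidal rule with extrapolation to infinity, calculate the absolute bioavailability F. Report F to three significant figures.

F = 0.650

Trapezoidal AUC_0→9 (intramuscular injection):
  [0→2]: (0.0+808.4)/2 × 2 = 808.4
  [2→3]: (808.4+701.8)/2 × 1 = 755.1
  [3→9]: (701.8+137.4)/2 × 6 = 2517.6
  Sum = 4081.1 ng/mL·hr
Tail: C_last/k_e = 137.4/0.293 = 468.942
AUC_0→∞ (intramuscular injection) = 4081.1 + 468.942 = 4550.042 ng/mL·hr
F = (AUC_ev/D_ev)/(AUC_iv/D_iv) = (4550.042/250)/(2800/100) = 18.200168/28 = 0.6500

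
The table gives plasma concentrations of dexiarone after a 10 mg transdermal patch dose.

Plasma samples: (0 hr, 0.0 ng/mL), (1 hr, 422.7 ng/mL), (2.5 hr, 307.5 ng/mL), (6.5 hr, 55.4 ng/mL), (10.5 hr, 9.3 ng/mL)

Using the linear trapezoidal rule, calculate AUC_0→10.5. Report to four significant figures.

Trapezoidal AUC_0→10.5:
  [0→1]: (0.0+422.7)/2 × 1 = 211.35
  [1→2.5]: (422.7+307.5)/2 × 1.5 = 547.65
  [2.5→6.5]: (307.5+55.4)/2 × 4 = 725.8
  [6.5→10.5]: (55.4+9.3)/2 × 4 = 129.4
  Sum = 1614.2 ng/mL·hr

AUC = 1614 ng/mL·hr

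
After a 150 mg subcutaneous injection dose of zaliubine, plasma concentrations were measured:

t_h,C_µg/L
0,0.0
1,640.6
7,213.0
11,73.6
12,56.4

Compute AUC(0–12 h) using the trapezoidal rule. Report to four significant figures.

AUC = 3519 µg/L·h

Trapezoidal AUC_0→12:
  [0→1]: (0.0+640.6)/2 × 1 = 320.3
  [1→7]: (640.6+213.0)/2 × 6 = 2560.8
  [7→11]: (213.0+73.6)/2 × 4 = 573.2
  [11→12]: (73.6+56.4)/2 × 1 = 65.0
  Sum = 3519.3 µg/L·h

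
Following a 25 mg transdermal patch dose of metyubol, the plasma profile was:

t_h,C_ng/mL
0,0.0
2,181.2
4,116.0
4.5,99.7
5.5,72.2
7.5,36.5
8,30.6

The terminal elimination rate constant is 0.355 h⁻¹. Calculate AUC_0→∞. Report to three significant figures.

Trapezoidal AUC_0→8:
  [0→2]: (0.0+181.2)/2 × 2 = 181.2
  [2→4]: (181.2+116.0)/2 × 2 = 297.2
  [4→4.5]: (116.0+99.7)/2 × 0.5 = 53.925
  [4.5→5.5]: (99.7+72.2)/2 × 1 = 85.95
  [5.5→7.5]: (72.2+36.5)/2 × 2 = 108.7
  [7.5→8]: (36.5+30.6)/2 × 0.5 = 16.775
  Sum = 743.75 ng/mL·h
Extrapolated tail: C_last / k_e = 30.6 / 0.355 = 86.197
AUC_0→∞ = 743.75 + 86.197 = 829.947 ng/mL·h

AUC = 830 ng/mL·h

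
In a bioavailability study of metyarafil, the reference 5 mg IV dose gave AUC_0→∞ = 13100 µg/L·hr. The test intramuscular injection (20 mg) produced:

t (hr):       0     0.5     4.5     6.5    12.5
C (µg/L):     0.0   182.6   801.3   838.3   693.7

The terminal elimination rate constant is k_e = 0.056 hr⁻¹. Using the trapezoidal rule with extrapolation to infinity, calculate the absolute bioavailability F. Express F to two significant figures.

F = 0.39

Trapezoidal AUC_0→12.5 (intramuscular injection):
  [0→0.5]: (0.0+182.6)/2 × 0.5 = 45.65
  [0.5→4.5]: (182.6+801.3)/2 × 4 = 1967.8
  [4.5→6.5]: (801.3+838.3)/2 × 2 = 1639.6
  [6.5→12.5]: (838.3+693.7)/2 × 6 = 4596.0
  Sum = 8249.05 µg/L·hr
Tail: C_last/k_e = 693.7/0.056 = 12387.500
AUC_0→∞ (intramuscular injection) = 8249.05 + 12387.500 = 20636.55 µg/L·hr
F = (AUC_ev/D_ev)/(AUC_iv/D_iv) = (20636.55/20)/(13100/5) = 1031.8275/2620 = 0.3938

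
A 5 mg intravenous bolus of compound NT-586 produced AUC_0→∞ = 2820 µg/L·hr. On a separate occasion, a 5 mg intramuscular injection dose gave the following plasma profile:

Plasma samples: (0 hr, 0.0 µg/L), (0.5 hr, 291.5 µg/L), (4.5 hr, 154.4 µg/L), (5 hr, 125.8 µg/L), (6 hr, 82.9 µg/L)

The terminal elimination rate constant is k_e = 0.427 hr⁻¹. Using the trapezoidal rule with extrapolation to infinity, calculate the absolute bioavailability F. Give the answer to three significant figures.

Trapezoidal AUC_0→6 (intramuscular injection):
  [0→0.5]: (0.0+291.5)/2 × 0.5 = 72.875
  [0.5→4.5]: (291.5+154.4)/2 × 4 = 891.8
  [4.5→5]: (154.4+125.8)/2 × 0.5 = 70.05
  [5→6]: (125.8+82.9)/2 × 1 = 104.35
  Sum = 1139.075 µg/L·hr
Tail: C_last/k_e = 82.9/0.427 = 194.145
AUC_0→∞ (intramuscular injection) = 1139.075 + 194.145 = 1333.22 µg/L·hr
F = (AUC_ev/D_ev)/(AUC_iv/D_iv) = (1333.22/5)/(2820/5) = 266.644/564 = 0.4728

F = 0.473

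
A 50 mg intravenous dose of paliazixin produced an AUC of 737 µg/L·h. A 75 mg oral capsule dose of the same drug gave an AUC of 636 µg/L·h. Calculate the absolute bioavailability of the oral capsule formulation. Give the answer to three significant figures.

F = 0.575

F = (AUC_ev / D_ev) / (AUC_iv / D_iv)
  = (636/75) / (737/50)
  = 8.48 / 14.74 = 0.5753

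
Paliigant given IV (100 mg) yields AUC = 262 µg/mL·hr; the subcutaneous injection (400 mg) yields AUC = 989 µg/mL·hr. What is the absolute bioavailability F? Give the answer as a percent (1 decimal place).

F = (AUC_ev / D_ev) / (AUC_iv / D_iv)
  = (989/400) / (262/100)
  = 2.4725 / 2.62 = 0.9437
  = 94.37%

F = 94.4%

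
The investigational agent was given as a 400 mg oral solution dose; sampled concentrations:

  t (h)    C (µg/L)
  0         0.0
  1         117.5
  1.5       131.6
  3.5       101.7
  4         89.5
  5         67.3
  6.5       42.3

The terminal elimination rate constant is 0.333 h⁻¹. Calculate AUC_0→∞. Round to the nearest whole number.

AUC = 690 µg/L·h

Trapezoidal AUC_0→6.5:
  [0→1]: (0.0+117.5)/2 × 1 = 58.75
  [1→1.5]: (117.5+131.6)/2 × 0.5 = 62.275
  [1.5→3.5]: (131.6+101.7)/2 × 2 = 233.3
  [3.5→4]: (101.7+89.5)/2 × 0.5 = 47.8
  [4→5]: (89.5+67.3)/2 × 1 = 78.4
  [5→6.5]: (67.3+42.3)/2 × 1.5 = 82.2
  Sum = 562.725 µg/L·h
Extrapolated tail: C_last / k_e = 42.3 / 0.333 = 127.027
AUC_0→∞ = 562.725 + 127.027 = 689.752 µg/L·h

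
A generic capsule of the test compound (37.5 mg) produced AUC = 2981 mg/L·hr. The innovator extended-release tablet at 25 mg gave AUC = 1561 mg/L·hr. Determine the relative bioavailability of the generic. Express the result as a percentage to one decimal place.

F_rel = 127.3%

F_rel = (AUC_test/D_test) / (AUC_ref/D_ref)
      = (2981/37.5) / (1561/25)
      = 79.4933 / 62.44 = 1.2731 = 127.31%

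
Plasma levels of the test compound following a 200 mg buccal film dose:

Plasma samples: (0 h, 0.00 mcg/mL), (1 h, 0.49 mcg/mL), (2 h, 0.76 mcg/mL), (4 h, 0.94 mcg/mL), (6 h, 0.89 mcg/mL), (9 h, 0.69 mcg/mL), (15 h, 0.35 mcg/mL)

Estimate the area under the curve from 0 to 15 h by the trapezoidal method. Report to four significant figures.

Trapezoidal AUC_0→15:
  [0→1]: (0.00+0.49)/2 × 1 = 0.245
  [1→2]: (0.49+0.76)/2 × 1 = 0.625
  [2→4]: (0.76+0.94)/2 × 2 = 1.7
  [4→6]: (0.94+0.89)/2 × 2 = 1.83
  [6→9]: (0.89+0.69)/2 × 3 = 2.37
  [9→15]: (0.69+0.35)/2 × 6 = 3.12
  Sum = 9.89 mcg/mL·h

AUC = 9.890 mcg/mL·h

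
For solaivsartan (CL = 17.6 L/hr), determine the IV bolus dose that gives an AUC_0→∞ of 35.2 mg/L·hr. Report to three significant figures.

Dose_iv = CL × AUC_0→∞
     = 17.6 × 35.2 = 619.52 mg

Dose = 620 mg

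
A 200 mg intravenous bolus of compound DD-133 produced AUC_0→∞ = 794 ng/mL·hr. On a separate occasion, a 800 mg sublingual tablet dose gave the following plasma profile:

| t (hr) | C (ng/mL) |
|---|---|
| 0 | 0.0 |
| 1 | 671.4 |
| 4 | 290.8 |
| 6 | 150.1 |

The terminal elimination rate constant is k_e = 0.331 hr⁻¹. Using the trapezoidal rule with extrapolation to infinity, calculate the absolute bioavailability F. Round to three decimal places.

Trapezoidal AUC_0→6 (sublingual tablet):
  [0→1]: (0.0+671.4)/2 × 1 = 335.7
  [1→4]: (671.4+290.8)/2 × 3 = 1443.3
  [4→6]: (290.8+150.1)/2 × 2 = 440.9
  Sum = 2219.9 ng/mL·hr
Tail: C_last/k_e = 150.1/0.331 = 453.474
AUC_0→∞ (sublingual tablet) = 2219.9 + 453.474 = 2673.374 ng/mL·hr
F = (AUC_ev/D_ev)/(AUC_iv/D_iv) = (2673.374/800)/(794/200) = 3.3417175/3.97 = 0.8417

F = 0.842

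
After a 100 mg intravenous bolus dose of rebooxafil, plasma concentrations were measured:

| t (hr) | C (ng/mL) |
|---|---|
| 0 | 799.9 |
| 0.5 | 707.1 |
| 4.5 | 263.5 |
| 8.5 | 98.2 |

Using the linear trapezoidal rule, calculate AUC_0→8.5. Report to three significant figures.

Trapezoidal AUC_0→8.5:
  [0→0.5]: (799.9+707.1)/2 × 0.5 = 376.75
  [0.5→4.5]: (707.1+263.5)/2 × 4 = 1941.2
  [4.5→8.5]: (263.5+98.2)/2 × 4 = 723.4
  Sum = 3041.35 ng/mL·hr

AUC = 3040 ng/mL·hr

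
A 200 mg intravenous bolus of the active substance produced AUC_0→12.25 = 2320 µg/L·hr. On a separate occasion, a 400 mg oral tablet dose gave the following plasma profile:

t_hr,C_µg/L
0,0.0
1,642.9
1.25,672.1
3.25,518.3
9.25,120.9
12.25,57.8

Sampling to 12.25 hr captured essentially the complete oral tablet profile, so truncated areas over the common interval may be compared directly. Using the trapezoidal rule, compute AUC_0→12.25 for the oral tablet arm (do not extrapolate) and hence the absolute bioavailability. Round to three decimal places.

Trapezoidal AUC_0→12.25 (oral tablet):
  [0→1]: (0.0+642.9)/2 × 1 = 321.45
  [1→1.25]: (642.9+672.1)/2 × 0.25 = 164.375
  [1.25→3.25]: (672.1+518.3)/2 × 2 = 1190.4
  [3.25→9.25]: (518.3+120.9)/2 × 6 = 1917.6
  [9.25→12.25]: (120.9+57.8)/2 × 3 = 268.05
  Sum = 3861.875 µg/L·hr
F = (AUC_ev/D_ev)/(AUC_iv/D_iv) = (3861.875/400)/(2320/200) = 9.6546875/11.6 = 0.8323

F = 0.832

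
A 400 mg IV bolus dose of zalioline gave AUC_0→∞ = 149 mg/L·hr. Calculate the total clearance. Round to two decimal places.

CL = 2.68 L/hr

CL = Dose_iv / AUC_0→∞
   = 400 / 149 = 2.68456 L/hr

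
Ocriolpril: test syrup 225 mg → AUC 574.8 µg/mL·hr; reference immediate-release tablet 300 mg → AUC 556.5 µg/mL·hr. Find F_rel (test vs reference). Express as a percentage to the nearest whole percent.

F_rel = (AUC_test/D_test) / (AUC_ref/D_ref)
      = (574.8/225) / (556.5/300)
      = 2.55467 / 1.855 = 1.3772 = 137.72%

F_rel = 138%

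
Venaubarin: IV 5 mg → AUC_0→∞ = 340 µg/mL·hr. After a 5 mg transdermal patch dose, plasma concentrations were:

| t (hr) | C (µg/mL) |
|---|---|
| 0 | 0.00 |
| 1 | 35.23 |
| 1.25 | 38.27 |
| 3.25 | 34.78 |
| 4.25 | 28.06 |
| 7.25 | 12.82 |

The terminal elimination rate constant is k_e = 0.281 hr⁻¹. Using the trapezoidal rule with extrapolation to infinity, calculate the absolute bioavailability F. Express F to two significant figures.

Trapezoidal AUC_0→7.25 (transdermal patch):
  [0→1]: (0.00+35.23)/2 × 1 = 17.615
  [1→1.25]: (35.23+38.27)/2 × 0.25 = 9.1875
  [1.25→3.25]: (38.27+34.78)/2 × 2 = 73.05
  [3.25→4.25]: (34.78+28.06)/2 × 1 = 31.42
  [4.25→7.25]: (28.06+12.82)/2 × 3 = 61.32
  Sum = 192.5925 µg/mL·hr
Tail: C_last/k_e = 12.82/0.281 = 45.623
AUC_0→∞ (transdermal patch) = 192.5925 + 45.623 = 238.2155 µg/mL·hr
F = (AUC_ev/D_ev)/(AUC_iv/D_iv) = (238.2155/5)/(340/5) = 47.6431/68 = 0.7006

F = 0.70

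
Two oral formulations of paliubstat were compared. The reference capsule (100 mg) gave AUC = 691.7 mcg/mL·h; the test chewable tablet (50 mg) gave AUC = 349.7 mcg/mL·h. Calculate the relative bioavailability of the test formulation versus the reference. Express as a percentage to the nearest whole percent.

F_rel = 101%

F_rel = (AUC_test/D_test) / (AUC_ref/D_ref)
      = (349.7/50) / (691.7/100)
      = 6.994 / 6.917 = 1.0111 = 101.11%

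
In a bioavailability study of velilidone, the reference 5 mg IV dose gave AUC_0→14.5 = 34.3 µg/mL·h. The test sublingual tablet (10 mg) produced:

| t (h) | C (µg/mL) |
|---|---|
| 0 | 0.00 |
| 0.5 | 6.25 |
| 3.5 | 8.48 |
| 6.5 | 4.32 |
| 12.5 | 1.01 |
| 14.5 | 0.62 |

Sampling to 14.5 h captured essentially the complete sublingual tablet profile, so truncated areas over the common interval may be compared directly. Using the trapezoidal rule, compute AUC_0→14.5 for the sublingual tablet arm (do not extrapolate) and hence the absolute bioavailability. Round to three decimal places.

F = 0.882

Trapezoidal AUC_0→14.5 (sublingual tablet):
  [0→0.5]: (0.00+6.25)/2 × 0.5 = 1.5625
  [0.5→3.5]: (6.25+8.48)/2 × 3 = 22.095
  [3.5→6.5]: (8.48+4.32)/2 × 3 = 19.2
  [6.5→12.5]: (4.32+1.01)/2 × 6 = 15.99
  [12.5→14.5]: (1.01+0.62)/2 × 2 = 1.63
  Sum = 60.4775 µg/mL·h
F = (AUC_ev/D_ev)/(AUC_iv/D_iv) = (60.4775/10)/(34.3/5) = 6.04775/6.86 = 0.8816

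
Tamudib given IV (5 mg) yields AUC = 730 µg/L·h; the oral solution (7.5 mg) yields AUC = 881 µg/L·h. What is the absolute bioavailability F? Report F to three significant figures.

F = 0.805

F = (AUC_ev / D_ev) / (AUC_iv / D_iv)
  = (881/7.5) / (730/5)
  = 117.467 / 146 = 0.8046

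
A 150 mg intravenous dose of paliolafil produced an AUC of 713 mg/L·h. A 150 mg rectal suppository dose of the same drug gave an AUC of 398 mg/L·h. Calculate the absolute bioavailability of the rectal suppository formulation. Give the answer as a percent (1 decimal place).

F = (AUC_ev / D_ev) / (AUC_iv / D_iv)
  = (398/150) / (713/150)
  = 2.65333 / 4.75333 = 0.5582
  = 55.82%

F = 55.8%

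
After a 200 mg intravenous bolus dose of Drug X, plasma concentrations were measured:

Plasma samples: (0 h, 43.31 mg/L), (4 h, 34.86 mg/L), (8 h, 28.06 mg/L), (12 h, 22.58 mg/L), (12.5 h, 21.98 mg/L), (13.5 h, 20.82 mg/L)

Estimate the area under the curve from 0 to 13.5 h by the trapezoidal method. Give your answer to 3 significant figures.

AUC = 416 mg/L·h

Trapezoidal AUC_0→13.5:
  [0→4]: (43.31+34.86)/2 × 4 = 156.34
  [4→8]: (34.86+28.06)/2 × 4 = 125.84
  [8→12]: (28.06+22.58)/2 × 4 = 101.28
  [12→12.5]: (22.58+21.98)/2 × 0.5 = 11.14
  [12.5→13.5]: (21.98+20.82)/2 × 1 = 21.4
  Sum = 416.0 mg/L·h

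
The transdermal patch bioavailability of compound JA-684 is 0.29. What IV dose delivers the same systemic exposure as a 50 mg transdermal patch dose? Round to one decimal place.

Systemic exposure from an extravascular dose = F × D_ev, so the equivalent IV dose is F × D_ev.
D_iv = F × D_ev = 0.29 × 50 = 14.5 mg

D_iv = 14.5 mg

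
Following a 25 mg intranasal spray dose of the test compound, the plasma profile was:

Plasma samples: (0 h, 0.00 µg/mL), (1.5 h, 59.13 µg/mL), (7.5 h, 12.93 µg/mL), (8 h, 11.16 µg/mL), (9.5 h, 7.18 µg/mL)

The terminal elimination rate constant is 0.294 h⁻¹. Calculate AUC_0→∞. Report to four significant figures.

AUC = 304.7 µg/mL·h

Trapezoidal AUC_0→9.5:
  [0→1.5]: (0.00+59.13)/2 × 1.5 = 44.3475
  [1.5→7.5]: (59.13+12.93)/2 × 6 = 216.18
  [7.5→8]: (12.93+11.16)/2 × 0.5 = 6.0225
  [8→9.5]: (11.16+7.18)/2 × 1.5 = 13.755
  Sum = 280.305 µg/mL·h
Extrapolated tail: C_last / k_e = 7.18 / 0.294 = 24.422
AUC_0→∞ = 280.305 + 24.422 = 304.727 µg/mL·h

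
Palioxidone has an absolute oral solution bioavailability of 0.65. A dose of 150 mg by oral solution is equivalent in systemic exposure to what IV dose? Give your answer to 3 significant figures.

Systemic exposure from an extravascular dose = F × D_ev, so the equivalent IV dose is F × D_ev.
D_iv = F × D_ev = 0.65 × 150 = 97.5 mg

D_iv = 97.5 mg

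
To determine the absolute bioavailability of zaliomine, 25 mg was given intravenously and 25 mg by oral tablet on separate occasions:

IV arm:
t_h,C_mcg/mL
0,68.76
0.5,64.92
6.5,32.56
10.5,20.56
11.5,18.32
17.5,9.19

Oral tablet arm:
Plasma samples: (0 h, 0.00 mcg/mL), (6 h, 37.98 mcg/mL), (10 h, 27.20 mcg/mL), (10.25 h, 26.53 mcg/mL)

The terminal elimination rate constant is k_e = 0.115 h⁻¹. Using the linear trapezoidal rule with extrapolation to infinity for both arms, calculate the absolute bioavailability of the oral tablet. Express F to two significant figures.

F = 0.78

Trapezoidal AUC_0→17.5 (IV):
  [0→0.5]: (68.76+64.92)/2 × 0.5 = 33.42
  [0.5→6.5]: (64.92+32.56)/2 × 6 = 292.44
  [6.5→10.5]: (32.56+20.56)/2 × 4 = 106.24
  [10.5→11.5]: (20.56+18.32)/2 × 1 = 19.44
  [11.5→17.5]: (18.32+9.19)/2 × 6 = 82.53
  Sum = 534.07 mcg/mL·h
IV tail: 9.19/0.115 = 79.913; AUC_iv,0→∞ = 534.07 + 79.913 = 613.983 mcg/mL·h
Trapezoidal AUC_0→10.25 (oral tablet):
  [0→6]: (0.00+37.98)/2 × 6 = 113.94
  [6→10]: (37.98+27.20)/2 × 4 = 130.36
  [10→10.25]: (27.20+26.53)/2 × 0.25 = 6.71625
  Sum = 251.01625 mcg/mL·h
oral tablet tail: 26.53/0.115 = 230.696; AUC_ev,0→∞ = 251.01625 + 230.696 = 481.71225 mcg/mL·h
F = (AUC_ev/D_ev)/(AUC_iv/D_iv) = (481.71225/25)/(613.983/25) = 19.26849/24.55932 = 0.7846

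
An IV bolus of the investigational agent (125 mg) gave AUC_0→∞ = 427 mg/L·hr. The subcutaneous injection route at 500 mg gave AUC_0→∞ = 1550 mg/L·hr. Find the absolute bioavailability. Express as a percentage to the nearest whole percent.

F = 91%

F = (AUC_ev / D_ev) / (AUC_iv / D_iv)
  = (1550/500) / (427/125)
  = 3.1 / 3.416 = 0.9075
  = 90.75%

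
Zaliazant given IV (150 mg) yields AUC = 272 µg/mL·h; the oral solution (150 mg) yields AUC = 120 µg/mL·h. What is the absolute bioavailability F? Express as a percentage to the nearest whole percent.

F = 44%

F = (AUC_ev / D_ev) / (AUC_iv / D_iv)
  = (120/150) / (272/150)
  = 0.8 / 1.81333 = 0.4412
  = 44.12%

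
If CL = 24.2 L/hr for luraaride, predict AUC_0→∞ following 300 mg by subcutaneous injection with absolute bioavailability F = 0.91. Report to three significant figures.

AUC_0→∞ = F × Dose / CL
        = 0.91 × 300 / 24.2 = 11.281 mg/L·hr

AUC = 11.3 mg/L·hr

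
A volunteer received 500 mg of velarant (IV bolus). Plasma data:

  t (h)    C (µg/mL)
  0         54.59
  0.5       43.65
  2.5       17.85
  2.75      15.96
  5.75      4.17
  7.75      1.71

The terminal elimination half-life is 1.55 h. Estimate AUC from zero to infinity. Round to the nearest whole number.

Trapezoidal AUC_0→7.75:
  [0→0.5]: (54.59+43.65)/2 × 0.5 = 24.56
  [0.5→2.5]: (43.65+17.85)/2 × 2 = 61.5
  [2.5→2.75]: (17.85+15.96)/2 × 0.25 = 4.22625
  [2.75→5.75]: (15.96+4.17)/2 × 3 = 30.195
  [5.75→7.75]: (4.17+1.71)/2 × 2 = 5.88
  Sum = 126.36125 µg/mL·h
k_e = ln2 / t½ = 0.693147 / 1.55 = 0.4472 h^-1
Extrapolated tail: C_last / k_e = 1.71 / 0.4472 = 3.824
AUC_0→∞ = 126.36125 + 3.824 = 130.18525 µg/mL·h

AUC = 130 µg/mL·h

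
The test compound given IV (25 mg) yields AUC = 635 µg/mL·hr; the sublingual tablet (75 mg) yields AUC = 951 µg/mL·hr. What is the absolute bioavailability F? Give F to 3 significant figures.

F = (AUC_ev / D_ev) / (AUC_iv / D_iv)
  = (951/75) / (635/25)
  = 12.68 / 25.4 = 0.4992

F = 0.499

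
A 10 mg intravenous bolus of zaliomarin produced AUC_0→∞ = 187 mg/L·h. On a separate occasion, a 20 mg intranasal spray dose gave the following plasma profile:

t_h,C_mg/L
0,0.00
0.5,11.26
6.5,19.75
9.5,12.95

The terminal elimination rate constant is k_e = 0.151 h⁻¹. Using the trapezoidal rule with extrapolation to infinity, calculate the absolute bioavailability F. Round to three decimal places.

Trapezoidal AUC_0→9.5 (intranasal spray):
  [0→0.5]: (0.00+11.26)/2 × 0.5 = 2.815
  [0.5→6.5]: (11.26+19.75)/2 × 6 = 93.03
  [6.5→9.5]: (19.75+12.95)/2 × 3 = 49.05
  Sum = 144.895 mg/L·h
Tail: C_last/k_e = 12.95/0.151 = 85.762
AUC_0→∞ (intranasal spray) = 144.895 + 85.762 = 230.657 mg/L·h
F = (AUC_ev/D_ev)/(AUC_iv/D_iv) = (230.657/20)/(187/10) = 11.53285/18.7 = 0.6167

F = 0.617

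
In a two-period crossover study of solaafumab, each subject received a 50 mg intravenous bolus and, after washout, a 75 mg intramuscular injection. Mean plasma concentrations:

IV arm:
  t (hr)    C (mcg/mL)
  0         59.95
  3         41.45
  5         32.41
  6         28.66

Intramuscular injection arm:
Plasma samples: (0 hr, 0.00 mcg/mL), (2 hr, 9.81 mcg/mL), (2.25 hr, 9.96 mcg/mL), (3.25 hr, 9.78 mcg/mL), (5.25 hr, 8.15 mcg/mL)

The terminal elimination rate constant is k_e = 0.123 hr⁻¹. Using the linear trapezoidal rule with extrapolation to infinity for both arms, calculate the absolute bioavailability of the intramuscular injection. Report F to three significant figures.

Trapezoidal AUC_0→6 (IV):
  [0→3]: (59.95+41.45)/2 × 3 = 152.1
  [3→5]: (41.45+32.41)/2 × 2 = 73.86
  [5→6]: (32.41+28.66)/2 × 1 = 30.535
  Sum = 256.495 mcg/mL·hr
IV tail: 28.66/0.123 = 233.008; AUC_iv,0→∞ = 256.495 + 233.008 = 489.503 mcg/mL·hr
Trapezoidal AUC_0→5.25 (intramuscular injection):
  [0→2]: (0.00+9.81)/2 × 2 = 9.81
  [2→2.25]: (9.81+9.96)/2 × 0.25 = 2.47125
  [2.25→3.25]: (9.96+9.78)/2 × 1 = 9.87
  [3.25→5.25]: (9.78+8.15)/2 × 2 = 17.93
  Sum = 40.08125 mcg/mL·hr
intramuscular injection tail: 8.15/0.123 = 66.260; AUC_ev,0→∞ = 40.08125 + 66.260 = 106.34125 mcg/mL·hr
F = (AUC_ev/D_ev)/(AUC_iv/D_iv) = (106.34125/75)/(489.503/50) = 1.41788/9.79006 = 0.1448

F = 0.145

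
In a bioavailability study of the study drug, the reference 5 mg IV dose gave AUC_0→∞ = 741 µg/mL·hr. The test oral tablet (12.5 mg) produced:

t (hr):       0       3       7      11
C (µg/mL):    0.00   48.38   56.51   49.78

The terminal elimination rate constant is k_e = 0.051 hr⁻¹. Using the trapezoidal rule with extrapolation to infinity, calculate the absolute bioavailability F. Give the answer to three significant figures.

F = 0.794

Trapezoidal AUC_0→11 (oral tablet):
  [0→3]: (0.00+48.38)/2 × 3 = 72.57
  [3→7]: (48.38+56.51)/2 × 4 = 209.78
  [7→11]: (56.51+49.78)/2 × 4 = 212.58
  Sum = 494.93 µg/mL·hr
Tail: C_last/k_e = 49.78/0.051 = 976.078
AUC_0→∞ (oral tablet) = 494.93 + 976.078 = 1471.008 µg/mL·hr
F = (AUC_ev/D_ev)/(AUC_iv/D_iv) = (1471.008/12.5)/(741/5) = 117.68064/148.2 = 0.7941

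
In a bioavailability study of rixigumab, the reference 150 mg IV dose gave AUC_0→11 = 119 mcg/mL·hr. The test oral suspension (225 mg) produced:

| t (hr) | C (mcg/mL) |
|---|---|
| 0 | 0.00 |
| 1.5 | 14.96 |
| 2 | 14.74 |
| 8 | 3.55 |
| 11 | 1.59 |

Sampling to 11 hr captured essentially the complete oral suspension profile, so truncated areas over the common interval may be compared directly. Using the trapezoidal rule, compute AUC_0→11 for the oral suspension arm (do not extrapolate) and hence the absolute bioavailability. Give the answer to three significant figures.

F = 0.455

Trapezoidal AUC_0→11 (oral suspension):
  [0→1.5]: (0.00+14.96)/2 × 1.5 = 11.22
  [1.5→2]: (14.96+14.74)/2 × 0.5 = 7.425
  [2→8]: (14.74+3.55)/2 × 6 = 54.87
  [8→11]: (3.55+1.59)/2 × 3 = 7.71
  Sum = 81.225 mcg/mL·hr
F = (AUC_ev/D_ev)/(AUC_iv/D_iv) = (81.225/225)/(119/150) = 0.361/0.793333 = 0.4550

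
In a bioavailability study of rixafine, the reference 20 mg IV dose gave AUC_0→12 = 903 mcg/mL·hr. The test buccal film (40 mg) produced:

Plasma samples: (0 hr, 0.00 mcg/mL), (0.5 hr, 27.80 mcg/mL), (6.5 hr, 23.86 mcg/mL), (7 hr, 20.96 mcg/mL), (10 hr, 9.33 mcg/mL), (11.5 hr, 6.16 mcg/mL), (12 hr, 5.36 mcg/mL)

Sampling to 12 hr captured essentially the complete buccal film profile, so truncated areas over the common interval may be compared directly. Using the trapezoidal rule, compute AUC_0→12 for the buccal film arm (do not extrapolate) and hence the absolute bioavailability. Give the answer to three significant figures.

Trapezoidal AUC_0→12 (buccal film):
  [0→0.5]: (0.00+27.80)/2 × 0.5 = 6.95
  [0.5→6.5]: (27.80+23.86)/2 × 6 = 154.98
  [6.5→7]: (23.86+20.96)/2 × 0.5 = 11.205
  [7→10]: (20.96+9.33)/2 × 3 = 45.435
  [10→11.5]: (9.33+6.16)/2 × 1.5 = 11.6175
  [11.5→12]: (6.16+5.36)/2 × 0.5 = 2.88
  Sum = 233.0675 mcg/mL·hr
F = (AUC_ev/D_ev)/(AUC_iv/D_iv) = (233.0675/40)/(903/20) = 5.8266875/45.15 = 0.1291

F = 0.129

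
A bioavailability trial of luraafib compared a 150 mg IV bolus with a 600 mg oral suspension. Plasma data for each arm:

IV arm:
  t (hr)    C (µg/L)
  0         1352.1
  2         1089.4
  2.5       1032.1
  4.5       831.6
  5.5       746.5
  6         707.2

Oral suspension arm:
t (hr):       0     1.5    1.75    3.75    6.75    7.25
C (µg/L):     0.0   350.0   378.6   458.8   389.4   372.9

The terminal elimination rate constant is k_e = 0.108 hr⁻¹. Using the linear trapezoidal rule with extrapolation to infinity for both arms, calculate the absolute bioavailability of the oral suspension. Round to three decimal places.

F = 0.122

Trapezoidal AUC_0→6 (IV):
  [0→2]: (1352.1+1089.4)/2 × 2 = 2441.5
  [2→2.5]: (1089.4+1032.1)/2 × 0.5 = 530.375
  [2.5→4.5]: (1032.1+831.6)/2 × 2 = 1863.7
  [4.5→5.5]: (831.6+746.5)/2 × 1 = 789.05
  [5.5→6]: (746.5+707.2)/2 × 0.5 = 363.425
  Sum = 5988.05 µg/L·hr
IV tail: 707.2/0.108 = 6548.148; AUC_iv,0→∞ = 5988.05 + 6548.148 = 12536.198 µg/L·hr
Trapezoidal AUC_0→7.25 (oral suspension):
  [0→1.5]: (0.0+350.0)/2 × 1.5 = 262.5
  [1.5→1.75]: (350.0+378.6)/2 × 0.25 = 91.075
  [1.75→3.75]: (378.6+458.8)/2 × 2 = 837.4
  [3.75→6.75]: (458.8+389.4)/2 × 3 = 1272.3
  [6.75→7.25]: (389.4+372.9)/2 × 0.5 = 190.575
  Sum = 2653.85 µg/L·hr
oral suspension tail: 372.9/0.108 = 3452.778; AUC_ev,0→∞ = 2653.85 + 3452.778 = 6106.628 µg/L·hr
F = (AUC_ev/D_ev)/(AUC_iv/D_iv) = (6106.628/600)/(12536.198/150) = 10.1777/83.5747 = 0.1218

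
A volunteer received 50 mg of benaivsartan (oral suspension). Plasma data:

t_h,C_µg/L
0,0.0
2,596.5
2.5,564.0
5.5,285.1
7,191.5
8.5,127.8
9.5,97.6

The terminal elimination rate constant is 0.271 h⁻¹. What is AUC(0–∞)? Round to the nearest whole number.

Trapezoidal AUC_0→9.5:
  [0→2]: (0.0+596.5)/2 × 2 = 596.5
  [2→2.5]: (596.5+564.0)/2 × 0.5 = 290.125
  [2.5→5.5]: (564.0+285.1)/2 × 3 = 1273.65
  [5.5→7]: (285.1+191.5)/2 × 1.5 = 357.45
  [7→8.5]: (191.5+127.8)/2 × 1.5 = 239.475
  [8.5→9.5]: (127.8+97.6)/2 × 1 = 112.7
  Sum = 2869.9 µg/L·h
Extrapolated tail: C_last / k_e = 97.6 / 0.271 = 360.148
AUC_0→∞ = 2869.9 + 360.148 = 3230.048 µg/L·h

AUC = 3230 µg/L·h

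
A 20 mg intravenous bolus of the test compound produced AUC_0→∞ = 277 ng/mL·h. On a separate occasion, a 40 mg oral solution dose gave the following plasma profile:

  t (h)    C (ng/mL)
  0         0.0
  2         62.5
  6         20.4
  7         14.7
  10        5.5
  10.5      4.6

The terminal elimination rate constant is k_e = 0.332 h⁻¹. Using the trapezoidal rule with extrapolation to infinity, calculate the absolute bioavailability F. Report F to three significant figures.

Trapezoidal AUC_0→10.5 (oral solution):
  [0→2]: (0.0+62.5)/2 × 2 = 62.5
  [2→6]: (62.5+20.4)/2 × 4 = 165.8
  [6→7]: (20.4+14.7)/2 × 1 = 17.55
  [7→10]: (14.7+5.5)/2 × 3 = 30.3
  [10→10.5]: (5.5+4.6)/2 × 0.5 = 2.525
  Sum = 278.675 ng/mL·h
Tail: C_last/k_e = 4.6/0.332 = 13.855
AUC_0→∞ (oral solution) = 278.675 + 13.855 = 292.53 ng/mL·h
F = (AUC_ev/D_ev)/(AUC_iv/D_iv) = (292.53/40)/(277/20) = 7.31325/13.85 = 0.5280

F = 0.528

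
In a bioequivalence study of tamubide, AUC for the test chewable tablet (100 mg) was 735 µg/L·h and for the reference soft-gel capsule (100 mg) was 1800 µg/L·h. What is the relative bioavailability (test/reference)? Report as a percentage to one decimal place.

F_rel = 40.8%

F_rel = (AUC_test/D_test) / (AUC_ref/D_ref)
      = (735/100) / (1800/100)
      = 7.35 / 18 = 0.4083 = 40.83%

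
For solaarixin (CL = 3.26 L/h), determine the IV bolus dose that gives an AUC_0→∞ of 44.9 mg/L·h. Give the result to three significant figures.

Dose = 146 mg

Dose_iv = CL × AUC_0→∞
     = 3.26 × 44.9 = 146.374 mg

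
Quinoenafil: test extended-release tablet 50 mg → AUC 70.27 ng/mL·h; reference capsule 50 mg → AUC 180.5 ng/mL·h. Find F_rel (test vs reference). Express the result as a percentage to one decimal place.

F_rel = 38.9%

F_rel = (AUC_test/D_test) / (AUC_ref/D_ref)
      = (70.27/50) / (180.5/50)
      = 1.4054 / 3.61 = 0.3893 = 38.93%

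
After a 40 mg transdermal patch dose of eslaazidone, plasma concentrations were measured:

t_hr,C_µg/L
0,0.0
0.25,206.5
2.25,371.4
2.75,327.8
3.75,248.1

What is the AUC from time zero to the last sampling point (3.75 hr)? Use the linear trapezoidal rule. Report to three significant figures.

Trapezoidal AUC_0→3.75:
  [0→0.25]: (0.0+206.5)/2 × 0.25 = 25.8125
  [0.25→2.25]: (206.5+371.4)/2 × 2 = 577.9
  [2.25→2.75]: (371.4+327.8)/2 × 0.5 = 174.8
  [2.75→3.75]: (327.8+248.1)/2 × 1 = 287.95
  Sum = 1066.4625 µg/L·hr

AUC = 1070 µg/L·hr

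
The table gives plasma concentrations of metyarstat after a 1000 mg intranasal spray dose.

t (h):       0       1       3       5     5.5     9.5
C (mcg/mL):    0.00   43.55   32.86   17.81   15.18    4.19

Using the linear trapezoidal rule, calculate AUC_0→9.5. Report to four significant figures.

Trapezoidal AUC_0→9.5:
  [0→1]: (0.00+43.55)/2 × 1 = 21.775
  [1→3]: (43.55+32.86)/2 × 2 = 76.41
  [3→5]: (32.86+17.81)/2 × 2 = 50.67
  [5→5.5]: (17.81+15.18)/2 × 0.5 = 8.2475
  [5.5→9.5]: (15.18+4.19)/2 × 4 = 38.74
  Sum = 195.8425 mcg/mL·h

AUC = 195.8 mcg/mL·h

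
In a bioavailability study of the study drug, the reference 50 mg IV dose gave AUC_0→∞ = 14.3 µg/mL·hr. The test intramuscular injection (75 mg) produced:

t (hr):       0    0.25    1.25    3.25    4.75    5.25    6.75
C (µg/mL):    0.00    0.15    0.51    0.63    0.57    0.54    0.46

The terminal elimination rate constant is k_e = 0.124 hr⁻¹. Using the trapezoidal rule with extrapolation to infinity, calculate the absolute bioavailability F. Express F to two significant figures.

Trapezoidal AUC_0→6.75 (intramuscular injection):
  [0→0.25]: (0.00+0.15)/2 × 0.25 = 0.01875
  [0.25→1.25]: (0.15+0.51)/2 × 1 = 0.33
  [1.25→3.25]: (0.51+0.63)/2 × 2 = 1.14
  [3.25→4.75]: (0.63+0.57)/2 × 1.5 = 0.9
  [4.75→5.25]: (0.57+0.54)/2 × 0.5 = 0.2775
  [5.25→6.75]: (0.54+0.46)/2 × 1.5 = 0.75
  Sum = 3.41625 µg/mL·hr
Tail: C_last/k_e = 0.46/0.124 = 3.710
AUC_0→∞ (intramuscular injection) = 3.41625 + 3.710 = 7.12625 µg/mL·hr
F = (AUC_ev/D_ev)/(AUC_iv/D_iv) = (7.12625/75)/(14.3/50) = 0.0950167/0.286 = 0.3322

F = 0.33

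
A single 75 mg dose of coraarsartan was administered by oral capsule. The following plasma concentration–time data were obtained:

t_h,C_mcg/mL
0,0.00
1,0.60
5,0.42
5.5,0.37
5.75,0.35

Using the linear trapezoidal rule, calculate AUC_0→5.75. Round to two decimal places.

AUC = 2.63 mcg/mL·h

Trapezoidal AUC_0→5.75:
  [0→1]: (0.00+0.60)/2 × 1 = 0.3
  [1→5]: (0.60+0.42)/2 × 4 = 2.04
  [5→5.5]: (0.42+0.37)/2 × 0.5 = 0.1975
  [5.5→5.75]: (0.37+0.35)/2 × 0.25 = 0.09
  Sum = 2.6275 mcg/mL·h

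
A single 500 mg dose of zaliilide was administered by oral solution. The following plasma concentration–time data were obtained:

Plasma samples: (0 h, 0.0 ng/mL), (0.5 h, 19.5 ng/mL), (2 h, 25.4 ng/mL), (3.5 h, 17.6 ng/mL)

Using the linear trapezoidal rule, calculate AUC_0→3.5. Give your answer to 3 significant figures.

AUC = 70.8 ng/mL·h

Trapezoidal AUC_0→3.5:
  [0→0.5]: (0.0+19.5)/2 × 0.5 = 4.875
  [0.5→2]: (19.5+25.4)/2 × 1.5 = 33.675
  [2→3.5]: (25.4+17.6)/2 × 1.5 = 32.25
  Sum = 70.8 ng/mL·h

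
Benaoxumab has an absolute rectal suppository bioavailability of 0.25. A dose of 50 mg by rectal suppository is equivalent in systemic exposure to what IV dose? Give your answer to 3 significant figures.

Systemic exposure from an extravascular dose = F × D_ev, so the equivalent IV dose is F × D_ev.
D_iv = F × D_ev = 0.25 × 50 = 12.5 mg

D_iv = 12.5 mg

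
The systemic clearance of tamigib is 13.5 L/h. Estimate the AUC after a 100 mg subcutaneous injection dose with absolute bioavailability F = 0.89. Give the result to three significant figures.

AUC = 6.59 mg/L·h

AUC_0→∞ = F × Dose / CL
        = 0.89 × 100 / 13.5 = 6.59259 mg/L·h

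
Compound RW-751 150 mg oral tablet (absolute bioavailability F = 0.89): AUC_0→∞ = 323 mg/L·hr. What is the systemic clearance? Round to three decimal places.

CL = 0.413 L/hr

CL = F × Dose / AUC_0→∞
   = 0.89 × 150 / 323 = 0.413313 L/hr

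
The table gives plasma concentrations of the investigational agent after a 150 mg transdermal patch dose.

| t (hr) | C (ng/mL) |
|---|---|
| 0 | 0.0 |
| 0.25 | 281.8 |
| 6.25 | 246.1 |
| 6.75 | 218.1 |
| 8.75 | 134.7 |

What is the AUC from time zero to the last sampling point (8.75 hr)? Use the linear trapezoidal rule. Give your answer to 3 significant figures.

AUC = 2090 ng/mL·hr

Trapezoidal AUC_0→8.75:
  [0→0.25]: (0.0+281.8)/2 × 0.25 = 35.225
  [0.25→6.25]: (281.8+246.1)/2 × 6 = 1583.7
  [6.25→6.75]: (246.1+218.1)/2 × 0.5 = 116.05
  [6.75→8.75]: (218.1+134.7)/2 × 2 = 352.8
  Sum = 2087.775 ng/mL·hr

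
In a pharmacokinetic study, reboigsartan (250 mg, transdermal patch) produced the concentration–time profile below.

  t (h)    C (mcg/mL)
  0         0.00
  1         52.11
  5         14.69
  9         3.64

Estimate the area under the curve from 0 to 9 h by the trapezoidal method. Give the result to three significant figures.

AUC = 196 mcg/mL·h

Trapezoidal AUC_0→9:
  [0→1]: (0.00+52.11)/2 × 1 = 26.055
  [1→5]: (52.11+14.69)/2 × 4 = 133.6
  [5→9]: (14.69+3.64)/2 × 4 = 36.66
  Sum = 196.315 mcg/mL·h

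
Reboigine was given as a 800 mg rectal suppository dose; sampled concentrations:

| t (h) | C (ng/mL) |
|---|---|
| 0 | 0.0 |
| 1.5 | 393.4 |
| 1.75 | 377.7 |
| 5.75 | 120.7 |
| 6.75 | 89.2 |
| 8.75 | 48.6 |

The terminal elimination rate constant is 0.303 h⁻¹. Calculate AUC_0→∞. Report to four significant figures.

AUC = 1791 ng/mL·h

Trapezoidal AUC_0→8.75:
  [0→1.5]: (0.0+393.4)/2 × 1.5 = 295.05
  [1.5→1.75]: (393.4+377.7)/2 × 0.25 = 96.3875
  [1.75→5.75]: (377.7+120.7)/2 × 4 = 996.8
  [5.75→6.75]: (120.7+89.2)/2 × 1 = 104.95
  [6.75→8.75]: (89.2+48.6)/2 × 2 = 137.8
  Sum = 1630.9875 ng/mL·h
Extrapolated tail: C_last / k_e = 48.6 / 0.303 = 160.396
AUC_0→∞ = 1630.9875 + 160.396 = 1791.3835 ng/mL·h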